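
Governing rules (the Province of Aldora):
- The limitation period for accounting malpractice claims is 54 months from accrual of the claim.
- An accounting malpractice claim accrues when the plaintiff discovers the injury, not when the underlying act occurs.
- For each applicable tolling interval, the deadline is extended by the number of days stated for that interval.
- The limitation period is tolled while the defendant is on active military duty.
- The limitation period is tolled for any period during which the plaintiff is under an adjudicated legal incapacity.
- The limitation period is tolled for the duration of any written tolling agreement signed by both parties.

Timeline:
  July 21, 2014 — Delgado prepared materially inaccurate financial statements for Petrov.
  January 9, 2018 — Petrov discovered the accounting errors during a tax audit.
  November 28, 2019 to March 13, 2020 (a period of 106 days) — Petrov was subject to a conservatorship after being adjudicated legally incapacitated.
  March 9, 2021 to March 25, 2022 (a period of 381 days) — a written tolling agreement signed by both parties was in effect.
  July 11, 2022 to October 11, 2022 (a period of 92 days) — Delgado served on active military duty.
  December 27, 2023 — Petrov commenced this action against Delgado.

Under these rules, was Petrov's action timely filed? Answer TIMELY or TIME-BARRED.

The claim did not accrue until Petrov discovered the injury on January 9, 2018; the July 21, 2014 act date does not start the clock under the stated rule.
54 months from January 9, 2018 is July 9, 2022.
Because the plaintiff's legal incapacity ran from November 28, 2019 to March 13, 2020, the deadline is extended by 106 days to October 23, 2022.
Because the written tolling agreement ran from March 9, 2021 to March 25, 2022, the deadline is extended by 381 days to November 8, 2023.
The period was tolled for 92 days by the defendant's active military service (July 11, 2022 to October 11, 2022), pushing the deadline to February 8, 2024.
Filing on December 27, 2023 beat the February 8, 2024 deadline — the action is timely.

TIMELY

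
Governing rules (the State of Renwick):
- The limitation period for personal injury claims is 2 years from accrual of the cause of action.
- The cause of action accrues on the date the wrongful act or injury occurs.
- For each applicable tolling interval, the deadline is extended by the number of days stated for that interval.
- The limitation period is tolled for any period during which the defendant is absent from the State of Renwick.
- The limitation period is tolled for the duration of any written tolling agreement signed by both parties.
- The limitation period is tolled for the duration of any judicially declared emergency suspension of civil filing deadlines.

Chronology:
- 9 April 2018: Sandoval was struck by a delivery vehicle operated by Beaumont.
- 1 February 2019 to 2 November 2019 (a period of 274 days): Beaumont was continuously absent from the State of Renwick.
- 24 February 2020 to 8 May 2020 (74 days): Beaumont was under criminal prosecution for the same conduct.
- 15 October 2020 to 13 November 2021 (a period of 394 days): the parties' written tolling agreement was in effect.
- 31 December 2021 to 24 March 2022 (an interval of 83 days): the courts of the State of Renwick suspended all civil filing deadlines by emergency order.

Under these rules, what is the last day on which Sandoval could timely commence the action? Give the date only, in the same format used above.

30 April 2022

The cause of action accrued on 9 April 2018, the date of the act.
Adding the 2 years base period to 9 April 2018 gives a deadline of 9 April 2020, before any tolling.
Because the defendant's absence from the jurisdiction ran from 1 February 2019 to 2 November 2019, the deadline is extended by 274 days to 8 January 2021.
The period was tolled for 394 days by the written tolling agreement (15 October 2020 to 13 November 2021), pushing the deadline to 6 February 2022.
The period was tolled for 83 days by the emergency suspension of filing deadlines (31 December 2021 to 24 March 2022), pushing the deadline to 30 April 2022.
The pending criminal prosecution from 24 February 2020 to 8 May 2020 does not toll the period, because no stated rule makes a criminal prosecution a tolling event.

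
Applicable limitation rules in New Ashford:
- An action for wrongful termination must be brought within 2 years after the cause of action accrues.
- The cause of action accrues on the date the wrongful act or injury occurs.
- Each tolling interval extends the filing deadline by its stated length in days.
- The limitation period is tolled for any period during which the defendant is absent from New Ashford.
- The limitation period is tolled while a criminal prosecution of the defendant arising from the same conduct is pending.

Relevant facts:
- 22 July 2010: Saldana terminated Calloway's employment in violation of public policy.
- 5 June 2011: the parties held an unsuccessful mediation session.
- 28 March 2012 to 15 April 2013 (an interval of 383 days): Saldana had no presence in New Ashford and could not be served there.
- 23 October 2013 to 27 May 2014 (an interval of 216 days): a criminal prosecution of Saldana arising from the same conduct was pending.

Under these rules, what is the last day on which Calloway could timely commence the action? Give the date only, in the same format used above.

The cause of action accrued on 22 July 2010, the date of the act.
Adding the 2 years base period to 22 July 2010 gives a deadline of 22 July 2012, before any tolling.
The defendant's absence from the jurisdiction from 28 March 2012 to 15 April 2013 tolled the period for 383 days, extending the deadline to 9 August 2013.
By the time the pending criminal prosecution began on 23 October 2013, the limitation period had already expired on 9 August 2013; that interval cannot revive it.
The other events in the timeline have no effect on the limitation period under the stated rules.

9 August 2013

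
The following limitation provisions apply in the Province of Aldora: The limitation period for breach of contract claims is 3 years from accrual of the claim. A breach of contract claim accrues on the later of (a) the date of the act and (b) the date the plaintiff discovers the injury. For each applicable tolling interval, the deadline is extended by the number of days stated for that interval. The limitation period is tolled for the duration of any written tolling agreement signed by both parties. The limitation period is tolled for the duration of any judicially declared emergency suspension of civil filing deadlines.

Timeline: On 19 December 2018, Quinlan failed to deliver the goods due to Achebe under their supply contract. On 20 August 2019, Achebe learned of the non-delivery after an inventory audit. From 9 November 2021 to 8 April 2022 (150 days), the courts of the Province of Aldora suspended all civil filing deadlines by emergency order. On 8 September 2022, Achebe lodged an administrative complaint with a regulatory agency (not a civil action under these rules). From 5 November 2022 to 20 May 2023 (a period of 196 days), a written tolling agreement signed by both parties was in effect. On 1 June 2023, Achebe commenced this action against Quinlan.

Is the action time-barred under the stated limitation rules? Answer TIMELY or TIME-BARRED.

Taking the later of the act (19 December 2018) and discovery (20 August 2019), the claim accrued on 20 August 2019.
The untolled deadline — 3 years after 20 August 2019 — is 20 August 2022.
The period was tolled for 150 days by the emergency suspension of filing deadlines (9 November 2021 to 8 April 2022), pushing the deadline to 17 January 2023.
The period was tolled for 196 days by the written tolling agreement (5 November 2022 to 20 May 2023), pushing the deadline to 1 August 2023.
The other events in the timeline have no effect on the limitation period under the stated rules.
Achebe filed on 1 June 2023, before the 1 August 2023 deadline, so the action is timely.

TIMELY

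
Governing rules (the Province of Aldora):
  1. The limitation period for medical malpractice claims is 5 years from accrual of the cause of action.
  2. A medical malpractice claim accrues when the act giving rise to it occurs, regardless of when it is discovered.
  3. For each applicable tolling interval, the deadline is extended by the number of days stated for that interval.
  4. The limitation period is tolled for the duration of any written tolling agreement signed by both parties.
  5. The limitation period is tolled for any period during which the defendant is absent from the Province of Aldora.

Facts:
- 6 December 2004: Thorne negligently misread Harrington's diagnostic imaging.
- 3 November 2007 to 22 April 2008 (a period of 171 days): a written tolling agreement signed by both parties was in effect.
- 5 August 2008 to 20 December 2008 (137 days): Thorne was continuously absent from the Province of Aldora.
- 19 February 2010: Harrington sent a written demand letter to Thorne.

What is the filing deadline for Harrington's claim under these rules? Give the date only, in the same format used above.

The limitation period began to run on 6 December 2004.
Adding the 5 years base period to 6 December 2004 gives a deadline of 6 December 2009, before any tolling.
The written tolling agreement from 3 November 2007 to 22 April 2008 tolled the period for 171 days, extending the deadline to 26 May 2010.
Because the defendant's absence from the jurisdiction ran from 5 August 2008 to 20 December 2008, the deadline is extended by 137 days to 10 October 2010.
None of the other events listed affects the running of the period under the stated rules.

10 October 2010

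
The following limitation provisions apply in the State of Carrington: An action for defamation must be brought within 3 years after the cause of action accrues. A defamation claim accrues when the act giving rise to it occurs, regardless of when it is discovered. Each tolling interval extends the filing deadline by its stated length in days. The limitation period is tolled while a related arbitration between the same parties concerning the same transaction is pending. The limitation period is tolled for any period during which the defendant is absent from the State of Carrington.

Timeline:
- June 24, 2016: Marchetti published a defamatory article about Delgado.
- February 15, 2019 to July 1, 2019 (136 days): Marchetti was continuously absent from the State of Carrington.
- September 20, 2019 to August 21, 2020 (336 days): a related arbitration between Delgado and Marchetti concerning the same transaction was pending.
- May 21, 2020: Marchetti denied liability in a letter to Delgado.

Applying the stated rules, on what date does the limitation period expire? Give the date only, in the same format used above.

The claim accrued on June 24, 2016, when the wrongful act occurred.
The untolled deadline — 3 years after June 24, 2016 — is June 24, 2019.
The defendant's absence from the jurisdiction from February 15, 2019 to July 1, 2019 tolled the period for 136 days, extending the deadline to November 7, 2019.
The period was tolled for 336 days by the pending related arbitration (September 20, 2019 to August 21, 2020), pushing the deadline to October 8, 2020.
Nothing else in the chronology tolls or restarts the period.

October 8, 2020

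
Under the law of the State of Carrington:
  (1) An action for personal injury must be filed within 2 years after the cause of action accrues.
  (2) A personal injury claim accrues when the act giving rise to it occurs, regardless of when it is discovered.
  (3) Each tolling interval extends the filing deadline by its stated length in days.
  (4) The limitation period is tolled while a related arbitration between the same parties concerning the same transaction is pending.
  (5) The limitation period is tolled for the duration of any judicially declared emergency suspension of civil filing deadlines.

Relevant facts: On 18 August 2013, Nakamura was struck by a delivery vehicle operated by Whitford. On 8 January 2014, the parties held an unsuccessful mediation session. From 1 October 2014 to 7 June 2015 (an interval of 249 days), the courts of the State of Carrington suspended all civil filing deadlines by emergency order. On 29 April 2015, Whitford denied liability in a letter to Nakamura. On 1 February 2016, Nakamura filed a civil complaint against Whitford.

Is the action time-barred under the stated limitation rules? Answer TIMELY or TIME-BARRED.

The claim accrued on 18 August 2013, when the wrongful act occurred.
2 years from 18 August 2013 is 18 August 2015.
Because the emergency suspension of filing deadlines ran from 1 October 2014 to 7 June 2015, the deadline is extended by 249 days to 23 April 2016.
None of the other events listed affects the running of the period under the stated rules.
Nakamura filed on 1 February 2016, before the 23 April 2016 deadline, so the action is timely.

TIMELY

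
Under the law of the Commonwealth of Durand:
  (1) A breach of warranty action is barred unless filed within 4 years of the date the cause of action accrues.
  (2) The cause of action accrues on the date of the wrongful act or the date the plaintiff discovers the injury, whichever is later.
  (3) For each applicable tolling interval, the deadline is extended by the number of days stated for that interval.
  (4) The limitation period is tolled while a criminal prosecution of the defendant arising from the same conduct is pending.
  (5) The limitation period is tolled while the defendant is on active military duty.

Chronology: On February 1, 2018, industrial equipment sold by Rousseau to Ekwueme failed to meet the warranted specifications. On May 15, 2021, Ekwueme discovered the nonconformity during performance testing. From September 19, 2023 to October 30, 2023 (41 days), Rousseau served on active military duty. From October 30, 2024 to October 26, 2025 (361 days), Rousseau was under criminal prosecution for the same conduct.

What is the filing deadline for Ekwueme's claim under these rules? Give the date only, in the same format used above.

Because discovery on May 15, 2021 post-dates the February 1, 2018 act, accrual under the later-of rule falls on May 15, 2021.
4 years from May 15, 2021 is May 15, 2025.
The period was tolled for 41 days by the defendant's active military service (September 19, 2023 to October 30, 2023), pushing the deadline to June 25, 2025.
The period was tolled for 361 days by the pending criminal prosecution (October 30, 2024 to October 26, 2025), pushing the deadline to June 21, 2026.

June 21, 2026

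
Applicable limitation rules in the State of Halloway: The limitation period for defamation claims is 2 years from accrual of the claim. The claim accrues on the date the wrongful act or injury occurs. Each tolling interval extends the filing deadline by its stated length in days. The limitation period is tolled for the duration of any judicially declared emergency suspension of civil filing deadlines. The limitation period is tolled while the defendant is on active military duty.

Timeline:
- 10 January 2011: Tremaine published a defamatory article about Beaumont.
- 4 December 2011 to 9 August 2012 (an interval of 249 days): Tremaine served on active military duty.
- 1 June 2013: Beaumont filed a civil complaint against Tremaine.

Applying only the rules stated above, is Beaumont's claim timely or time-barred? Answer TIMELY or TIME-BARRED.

TIMELY

The claim accrued on 10 January 2011, the date of the act.
Adding the 2 years base period to 10 January 2011 gives a deadline of 10 January 2013, before any tolling.
The defendant's active military service from 4 December 2011 to 9 August 2012 tolled the period for 249 days, extending the deadline to 16 September 2013.
Beaumont filed on 1 June 2013, before the 16 September 2013 deadline, so the action is timely.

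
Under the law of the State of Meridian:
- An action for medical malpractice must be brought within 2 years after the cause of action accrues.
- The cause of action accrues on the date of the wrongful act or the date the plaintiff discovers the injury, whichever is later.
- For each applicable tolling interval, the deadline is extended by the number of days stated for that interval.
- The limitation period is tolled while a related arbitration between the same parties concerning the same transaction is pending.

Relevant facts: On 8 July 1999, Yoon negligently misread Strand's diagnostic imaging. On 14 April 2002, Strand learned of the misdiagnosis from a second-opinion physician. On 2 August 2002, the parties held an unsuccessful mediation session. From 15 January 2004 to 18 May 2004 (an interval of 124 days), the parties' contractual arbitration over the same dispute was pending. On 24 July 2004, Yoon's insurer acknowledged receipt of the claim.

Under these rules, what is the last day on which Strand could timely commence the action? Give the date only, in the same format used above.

Taking the later of the act (8 July 1999) and discovery (14 April 2002), the claim accrued on 14 April 2002.
2 years from 14 April 2002 is 14 April 2004.
Because the pending related arbitration ran from 15 January 2004 to 18 May 2004, the deadline is extended by 124 days to 16 August 2004.
The other events in the timeline have no effect on the limitation period under the stated rules.

16 August 2004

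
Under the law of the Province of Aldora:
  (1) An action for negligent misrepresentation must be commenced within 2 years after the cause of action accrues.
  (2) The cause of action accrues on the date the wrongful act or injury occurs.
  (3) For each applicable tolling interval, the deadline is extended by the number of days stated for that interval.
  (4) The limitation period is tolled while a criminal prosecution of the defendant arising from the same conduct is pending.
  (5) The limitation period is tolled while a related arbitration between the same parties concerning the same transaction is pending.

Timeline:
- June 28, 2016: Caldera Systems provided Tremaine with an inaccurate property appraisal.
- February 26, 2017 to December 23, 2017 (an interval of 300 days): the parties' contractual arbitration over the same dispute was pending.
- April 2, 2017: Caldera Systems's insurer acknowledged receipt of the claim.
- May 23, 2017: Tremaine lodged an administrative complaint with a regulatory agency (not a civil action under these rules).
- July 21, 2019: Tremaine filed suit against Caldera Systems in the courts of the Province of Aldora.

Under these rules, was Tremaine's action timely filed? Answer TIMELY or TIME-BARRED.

The claim accrued on June 28, 2016, when the wrongful act occurred.
2 years from June 28, 2016 is June 28, 2018.
The pending related arbitration from February 26, 2017 to December 23, 2017 tolled the period for 300 days, extending the deadline to April 24, 2019.
None of the other events listed affects the running of the period under the stated rules.
The July 21, 2019 filing falls after the April 24, 2019 deadline; the claim is time-barred.

TIME-BARRED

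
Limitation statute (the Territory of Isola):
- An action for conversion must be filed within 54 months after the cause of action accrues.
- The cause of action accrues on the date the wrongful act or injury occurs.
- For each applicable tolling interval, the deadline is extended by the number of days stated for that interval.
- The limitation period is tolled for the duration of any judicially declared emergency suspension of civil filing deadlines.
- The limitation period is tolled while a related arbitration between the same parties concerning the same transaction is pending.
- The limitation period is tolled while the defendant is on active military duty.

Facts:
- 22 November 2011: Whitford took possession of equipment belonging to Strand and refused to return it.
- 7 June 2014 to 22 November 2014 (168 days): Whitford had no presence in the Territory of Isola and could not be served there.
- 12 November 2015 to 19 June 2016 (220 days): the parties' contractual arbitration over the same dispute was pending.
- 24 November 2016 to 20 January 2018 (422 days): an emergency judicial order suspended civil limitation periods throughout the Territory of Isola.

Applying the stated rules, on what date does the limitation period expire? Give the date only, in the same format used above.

23 February 2018

The cause of action accrued on 22 November 2011, the date of the act.
54 months from 22 November 2011 is 22 May 2016.
Because the pending related arbitration ran from 12 November 2015 to 19 June 2016, the deadline is extended by 220 days to 28 December 2016.
The emergency suspension of filing deadlines from 24 November 2016 to 20 January 2018 tolled the period for 422 days, extending the deadline to 23 February 2018.
No stated provision tolls the period for the defendant's absence, so the interval from 7 June 2014 to 22 November 2014 has no effect on the deadline.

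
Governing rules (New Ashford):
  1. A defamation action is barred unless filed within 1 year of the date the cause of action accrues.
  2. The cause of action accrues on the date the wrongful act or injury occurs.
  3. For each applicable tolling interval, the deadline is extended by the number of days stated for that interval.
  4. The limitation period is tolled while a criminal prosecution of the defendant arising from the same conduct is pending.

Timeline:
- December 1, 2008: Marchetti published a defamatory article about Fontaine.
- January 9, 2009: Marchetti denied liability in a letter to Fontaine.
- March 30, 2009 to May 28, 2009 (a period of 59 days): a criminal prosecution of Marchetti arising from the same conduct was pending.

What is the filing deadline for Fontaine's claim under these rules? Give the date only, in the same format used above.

January 29, 2010

The limitation period began to run on December 1, 2008.
Adding the 1 year base period to December 1, 2008 gives a deadline of December 1, 2009, before any tolling.
The period was tolled for 59 days by the pending criminal prosecution (March 30, 2009 to May 28, 2009), pushing the deadline to January 29, 2010.
Nothing else in the chronology tolls or restarts the period.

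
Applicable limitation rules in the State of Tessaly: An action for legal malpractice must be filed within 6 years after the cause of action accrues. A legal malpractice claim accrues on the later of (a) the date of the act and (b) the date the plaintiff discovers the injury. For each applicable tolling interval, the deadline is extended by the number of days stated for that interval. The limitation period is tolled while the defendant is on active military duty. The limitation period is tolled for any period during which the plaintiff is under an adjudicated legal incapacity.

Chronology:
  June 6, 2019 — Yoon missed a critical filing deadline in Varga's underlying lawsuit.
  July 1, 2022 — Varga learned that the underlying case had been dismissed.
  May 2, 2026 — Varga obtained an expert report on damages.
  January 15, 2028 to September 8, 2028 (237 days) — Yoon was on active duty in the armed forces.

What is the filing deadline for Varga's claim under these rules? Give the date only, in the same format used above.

Taking the later of the act (June 6, 2019) and discovery (July 1, 2022), the claim accrued on July 1, 2022.
Adding the 6 years base period to July 1, 2022 gives a deadline of July 1, 2028, before any tolling.
The period was tolled for 237 days by the defendant's active military service (January 15, 2028 to September 8, 2028), pushing the deadline to February 23, 2029.
Nothing else in the chronology tolls or restarts the period.

February 23, 2029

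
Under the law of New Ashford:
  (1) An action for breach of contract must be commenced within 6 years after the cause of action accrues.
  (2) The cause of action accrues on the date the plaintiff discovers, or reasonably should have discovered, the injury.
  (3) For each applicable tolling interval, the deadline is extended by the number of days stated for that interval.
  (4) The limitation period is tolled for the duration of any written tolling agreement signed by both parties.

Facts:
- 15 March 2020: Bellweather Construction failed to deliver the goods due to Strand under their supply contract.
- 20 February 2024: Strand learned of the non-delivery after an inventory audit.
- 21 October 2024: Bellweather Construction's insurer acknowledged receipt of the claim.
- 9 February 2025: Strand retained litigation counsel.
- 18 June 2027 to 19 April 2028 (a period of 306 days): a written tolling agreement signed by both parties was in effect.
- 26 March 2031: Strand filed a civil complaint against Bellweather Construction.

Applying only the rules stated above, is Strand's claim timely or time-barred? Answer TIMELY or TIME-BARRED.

TIME-BARRED

The claim did not accrue until Strand discovered the injury on 20 February 2024; the 15 March 2020 act date does not start the clock under the stated rule.
Adding the 6 years base period to 20 February 2024 gives a deadline of 20 February 2030, before any tolling.
Because the written tolling agreement ran from 18 June 2027 to 19 April 2028, the deadline is extended by 306 days to 23 December 2030.
The other events in the timeline have no effect on the limitation period under the stated rules.
The 26 March 2031 filing falls after the 23 December 2030 deadline; the claim is time-barred.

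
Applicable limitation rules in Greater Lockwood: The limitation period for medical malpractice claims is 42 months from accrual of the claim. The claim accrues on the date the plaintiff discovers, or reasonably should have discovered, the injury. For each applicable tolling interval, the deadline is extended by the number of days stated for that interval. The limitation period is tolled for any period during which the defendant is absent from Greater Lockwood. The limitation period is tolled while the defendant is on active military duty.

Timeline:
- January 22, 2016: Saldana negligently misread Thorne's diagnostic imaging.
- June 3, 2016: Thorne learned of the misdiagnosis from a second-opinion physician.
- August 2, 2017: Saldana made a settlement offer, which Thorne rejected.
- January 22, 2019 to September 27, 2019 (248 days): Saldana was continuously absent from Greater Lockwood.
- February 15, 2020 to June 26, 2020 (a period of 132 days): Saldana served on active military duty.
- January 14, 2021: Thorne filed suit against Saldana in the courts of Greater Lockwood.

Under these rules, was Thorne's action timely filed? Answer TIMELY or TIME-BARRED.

TIME-BARRED

The claim did not accrue until Thorne discovered the injury on June 3, 2016; the January 22, 2016 act date does not start the clock under the stated rule.
The untolled deadline — 42 months after June 3, 2016 — is December 3, 2019.
The period was tolled for 248 days by the defendant's absence from the jurisdiction (January 22, 2019 to September 27, 2019), pushing the deadline to August 7, 2020.
Because the defendant's active military service ran from February 15, 2020 to June 26, 2020, the deadline is extended by 132 days to December 17, 2020.
The other events in the timeline have no effect on the limitation period under the stated rules.
The January 14, 2021 filing falls after the December 17, 2020 deadline; the claim is time-barred.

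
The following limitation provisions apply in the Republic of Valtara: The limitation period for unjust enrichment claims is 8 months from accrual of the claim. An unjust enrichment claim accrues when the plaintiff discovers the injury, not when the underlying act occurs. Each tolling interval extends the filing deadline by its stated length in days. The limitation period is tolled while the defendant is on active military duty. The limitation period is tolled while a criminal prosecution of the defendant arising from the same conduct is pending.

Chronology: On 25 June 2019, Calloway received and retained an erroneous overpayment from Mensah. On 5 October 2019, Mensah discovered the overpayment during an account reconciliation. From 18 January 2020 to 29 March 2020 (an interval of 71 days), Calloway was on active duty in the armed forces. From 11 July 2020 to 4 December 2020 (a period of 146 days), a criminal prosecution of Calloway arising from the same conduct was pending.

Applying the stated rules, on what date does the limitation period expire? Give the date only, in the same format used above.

8 January 2021

Under the discovery rule, the claim accrued on 5 October 2019, when Mensah discovered the injury — not on the 25 June 2019 date of the underlying act.
Adding the 8 months base period to 5 October 2019 gives a deadline of 5 June 2020, before any tolling.
The defendant's active military service from 18 January 2020 to 29 March 2020 tolled the period for 71 days, extending the deadline to 15 August 2020.
The pending criminal prosecution from 11 July 2020 to 4 December 2020 tolled the period for 146 days, extending the deadline to 8 January 2021.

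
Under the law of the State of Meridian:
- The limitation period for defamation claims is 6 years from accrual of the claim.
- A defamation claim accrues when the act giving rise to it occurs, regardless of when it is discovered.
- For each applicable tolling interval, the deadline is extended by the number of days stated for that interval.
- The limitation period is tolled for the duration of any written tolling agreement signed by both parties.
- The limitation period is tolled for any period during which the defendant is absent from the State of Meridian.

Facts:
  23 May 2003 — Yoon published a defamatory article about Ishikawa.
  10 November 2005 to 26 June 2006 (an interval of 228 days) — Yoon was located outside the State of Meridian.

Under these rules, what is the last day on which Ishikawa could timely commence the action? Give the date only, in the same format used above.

The claim accrued on 23 May 2003, when the wrongful act occurred.
6 years from 23 May 2003 is 23 May 2009.
The defendant's absence from the jurisdiction from 10 November 2005 to 26 June 2006 tolled the period for 228 days, extending the deadline to 6 January 2010.

6 January 2010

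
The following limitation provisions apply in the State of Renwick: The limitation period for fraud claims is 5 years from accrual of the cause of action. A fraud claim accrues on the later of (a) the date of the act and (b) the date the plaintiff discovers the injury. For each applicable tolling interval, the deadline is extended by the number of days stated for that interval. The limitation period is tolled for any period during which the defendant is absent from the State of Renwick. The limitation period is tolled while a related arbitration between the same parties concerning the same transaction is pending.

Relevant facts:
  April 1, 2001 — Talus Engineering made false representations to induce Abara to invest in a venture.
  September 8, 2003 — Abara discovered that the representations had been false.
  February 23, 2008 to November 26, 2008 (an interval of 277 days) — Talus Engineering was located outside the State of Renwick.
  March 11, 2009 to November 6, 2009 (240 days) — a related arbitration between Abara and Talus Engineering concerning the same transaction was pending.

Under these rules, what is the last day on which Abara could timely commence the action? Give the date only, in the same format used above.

Because discovery on September 8, 2003 post-dates the April 1, 2001 act, accrual under the later-of rule falls on September 8, 2003.
Adding the 5 years base period to September 8, 2003 gives a deadline of September 8, 2008, before any tolling.
The defendant's absence from the jurisdiction from February 23, 2008 to November 26, 2008 tolled the period for 277 days, extending the deadline to June 12, 2009.
The period was tolled for 240 days by the pending related arbitration (March 11, 2009 to November 6, 2009), pushing the deadline to February 7, 2010.

February 7, 2010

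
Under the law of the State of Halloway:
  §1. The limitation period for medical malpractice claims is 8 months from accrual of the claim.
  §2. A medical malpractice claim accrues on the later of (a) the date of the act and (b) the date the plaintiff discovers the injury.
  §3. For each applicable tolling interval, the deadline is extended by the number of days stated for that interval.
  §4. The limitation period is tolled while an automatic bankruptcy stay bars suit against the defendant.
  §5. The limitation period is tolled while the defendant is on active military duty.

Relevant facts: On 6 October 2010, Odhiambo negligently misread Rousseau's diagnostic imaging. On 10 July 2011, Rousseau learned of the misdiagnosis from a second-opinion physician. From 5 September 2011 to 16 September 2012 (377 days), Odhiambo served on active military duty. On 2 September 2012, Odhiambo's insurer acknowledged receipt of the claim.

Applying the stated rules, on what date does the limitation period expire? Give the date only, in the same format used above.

22 March 2013

Because discovery on 10 July 2011 post-dates the 6 October 2010 act, accrual under the later-of rule falls on 10 July 2011.
8 months from 10 July 2011 is 10 March 2012.
The defendant's active military service from 5 September 2011 to 16 September 2012 tolled the period for 377 days, extending the deadline to 22 March 2013.
None of the other events listed affects the running of the period under the stated rules.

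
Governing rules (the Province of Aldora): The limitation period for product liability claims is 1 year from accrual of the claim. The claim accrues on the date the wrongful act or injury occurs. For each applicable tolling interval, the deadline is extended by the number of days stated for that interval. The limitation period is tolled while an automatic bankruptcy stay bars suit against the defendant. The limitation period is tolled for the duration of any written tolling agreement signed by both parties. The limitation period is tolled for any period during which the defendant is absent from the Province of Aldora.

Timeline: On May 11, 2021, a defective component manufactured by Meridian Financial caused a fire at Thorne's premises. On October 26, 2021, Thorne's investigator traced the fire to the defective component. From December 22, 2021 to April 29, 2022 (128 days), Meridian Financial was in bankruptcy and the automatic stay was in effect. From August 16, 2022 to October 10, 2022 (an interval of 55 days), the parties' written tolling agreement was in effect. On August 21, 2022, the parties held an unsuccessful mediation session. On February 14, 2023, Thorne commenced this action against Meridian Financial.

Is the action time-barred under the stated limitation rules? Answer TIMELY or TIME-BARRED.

TIME-BARRED

Accrual is governed by the date of the act, so the period began to run on May 11, 2021; the later discovery on October 26, 2021 is irrelevant under the stated rule.
1 year from May 11, 2021 is May 11, 2022.
The period was tolled for 128 days by the automatic bankruptcy stay (December 22, 2021 to April 29, 2022), pushing the deadline to September 16, 2022.
The period was tolled for 55 days by the written tolling agreement (August 16, 2022 to October 10, 2022), pushing the deadline to November 10, 2022.
The other events in the timeline have no effect on the limitation period under the stated rules.
Thorne filed on February 14, 2023, after the November 10, 2022 deadline, so the action is time-barred.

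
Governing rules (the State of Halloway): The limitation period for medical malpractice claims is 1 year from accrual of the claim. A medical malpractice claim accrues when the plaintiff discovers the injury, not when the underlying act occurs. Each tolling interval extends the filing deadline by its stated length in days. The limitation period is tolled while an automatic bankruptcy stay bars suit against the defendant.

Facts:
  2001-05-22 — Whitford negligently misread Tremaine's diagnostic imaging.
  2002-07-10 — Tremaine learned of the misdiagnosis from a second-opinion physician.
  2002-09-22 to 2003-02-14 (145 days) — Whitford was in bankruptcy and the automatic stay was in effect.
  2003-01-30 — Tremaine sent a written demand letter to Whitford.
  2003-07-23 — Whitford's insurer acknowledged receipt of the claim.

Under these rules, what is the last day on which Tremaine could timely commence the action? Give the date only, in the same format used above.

2003-12-02

The claim did not accrue until Tremaine discovered the injury on 2002-07-10; the 2001-05-22 act date does not start the clock under the stated rule.
1 year from 2002-07-10 is 2003-07-10.
Because the automatic bankruptcy stay ran from 2002-09-22 to 2003-02-14, the deadline is extended by 145 days to 2003-12-02.
The other events in the timeline have no effect on the limitation period under the stated rules.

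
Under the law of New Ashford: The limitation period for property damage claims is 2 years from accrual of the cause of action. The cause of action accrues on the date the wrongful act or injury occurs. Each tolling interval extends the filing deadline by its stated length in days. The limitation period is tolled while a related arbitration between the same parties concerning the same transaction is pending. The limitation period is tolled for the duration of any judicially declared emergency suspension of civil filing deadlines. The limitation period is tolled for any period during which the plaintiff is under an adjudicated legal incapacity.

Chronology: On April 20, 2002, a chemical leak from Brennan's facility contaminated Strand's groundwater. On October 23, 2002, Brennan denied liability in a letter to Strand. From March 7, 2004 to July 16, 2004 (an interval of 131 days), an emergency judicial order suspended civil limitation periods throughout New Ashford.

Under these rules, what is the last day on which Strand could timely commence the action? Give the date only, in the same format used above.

August 29, 2004

The claim accrued on April 20, 2002, when the wrongful act occurred.
The untolled deadline — 2 years after April 20, 2002 — is April 20, 2004.
The period was tolled for 131 days by the emergency suspension of filing deadlines (March 7, 2004 to July 16, 2004), pushing the deadline to August 29, 2004.
Nothing else in the chronology tolls or restarts the period.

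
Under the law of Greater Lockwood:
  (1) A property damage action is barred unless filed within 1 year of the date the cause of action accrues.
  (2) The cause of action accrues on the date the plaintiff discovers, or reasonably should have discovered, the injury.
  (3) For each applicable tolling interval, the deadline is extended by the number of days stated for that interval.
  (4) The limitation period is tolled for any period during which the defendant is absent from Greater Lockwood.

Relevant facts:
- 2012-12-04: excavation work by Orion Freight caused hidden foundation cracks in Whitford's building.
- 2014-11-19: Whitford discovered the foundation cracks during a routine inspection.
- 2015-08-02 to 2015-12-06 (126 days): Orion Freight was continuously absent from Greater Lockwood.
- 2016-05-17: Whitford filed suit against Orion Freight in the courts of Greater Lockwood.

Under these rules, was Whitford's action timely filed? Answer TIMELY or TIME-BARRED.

TIME-BARRED

The claim did not accrue until Whitford discovered the injury on 2014-11-19; the 2012-12-04 act date does not start the clock under the stated rule.
The untolled deadline — 1 year after 2014-11-19 — is 2015-11-19.
The defendant's absence from the jurisdiction from 2015-08-02 to 2015-12-06 tolled the period for 126 days, extending the deadline to 2016-03-24.
The 2016-05-17 filing falls after the 2016-03-24 deadline; the claim is time-barred.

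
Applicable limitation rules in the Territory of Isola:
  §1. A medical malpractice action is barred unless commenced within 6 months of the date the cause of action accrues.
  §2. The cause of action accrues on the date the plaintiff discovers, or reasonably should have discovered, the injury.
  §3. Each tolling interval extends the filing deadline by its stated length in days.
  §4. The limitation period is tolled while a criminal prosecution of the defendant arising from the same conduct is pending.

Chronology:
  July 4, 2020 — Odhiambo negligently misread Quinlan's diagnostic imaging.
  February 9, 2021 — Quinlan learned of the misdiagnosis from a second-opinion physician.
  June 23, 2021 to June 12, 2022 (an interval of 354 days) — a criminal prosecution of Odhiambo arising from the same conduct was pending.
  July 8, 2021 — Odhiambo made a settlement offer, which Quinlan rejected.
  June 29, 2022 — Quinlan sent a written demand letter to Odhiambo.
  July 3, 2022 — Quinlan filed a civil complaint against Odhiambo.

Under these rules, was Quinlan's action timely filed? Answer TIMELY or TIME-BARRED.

TIMELY

Under the discovery rule, the claim accrued on February 9, 2021, when Quinlan discovered the injury — not on the July 4, 2020 date of the underlying act.
Adding the 6 months base period to February 9, 2021 gives a deadline of August 9, 2021, before any tolling.
The period was tolled for 354 days by the pending criminal prosecution (June 23, 2021 to June 12, 2022), pushing the deadline to July 29, 2022.
The other events in the timeline have no effect on the limitation period under the stated rules.
The July 3, 2022 filing precedes the July 29, 2022 deadline; the claim is timely.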